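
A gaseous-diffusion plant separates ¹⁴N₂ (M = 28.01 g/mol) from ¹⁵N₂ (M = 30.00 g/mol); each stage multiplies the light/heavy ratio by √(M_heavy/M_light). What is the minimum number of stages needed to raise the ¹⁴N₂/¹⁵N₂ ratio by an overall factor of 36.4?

105

Per stage α = (30.00/28.01)^(1/2) = 1.07105^0.5, giving ln α = 0.03432.
Need α^N ≥ 36.4 ⇒ N ≥ ln(36.4) / ln α = 3.595 / 0.03432 = 104.74.
Rounding up, N = 105 stages.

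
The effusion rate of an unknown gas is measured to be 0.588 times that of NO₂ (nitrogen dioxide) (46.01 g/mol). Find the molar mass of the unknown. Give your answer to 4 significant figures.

From Graham's law, rate_X/rate_NO₂ = √(M_NO₂/M_X).
0.588 = √(46.01/M_X)
M_X = 46.01 / 0.588² = 46.01 / 0.3457 = 133.1 g/mol

133.1 g/mol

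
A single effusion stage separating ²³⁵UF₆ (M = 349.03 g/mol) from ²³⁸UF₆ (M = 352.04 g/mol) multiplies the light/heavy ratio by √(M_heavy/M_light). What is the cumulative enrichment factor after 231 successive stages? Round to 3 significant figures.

The single-stage factor is √(M_heavy/M_light), so 231 stages give [√(352.04/349.03)]^231 = (352.04/349.03)^(231/2).
= 1.00862^(231/2) = 2.70.

2.70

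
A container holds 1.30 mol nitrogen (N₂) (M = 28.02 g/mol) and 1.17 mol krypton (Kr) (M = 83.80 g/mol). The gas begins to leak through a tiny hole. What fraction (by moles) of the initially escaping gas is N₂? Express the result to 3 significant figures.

0.658

Rate_i ∝ x_i/√M_i (Graham's law weighted by mole fraction), so the effusate composition follows n_i/√M_i.
Mole fraction of N₂ in the effusate = (n_N₂/√M_N₂) / (n_N₂/√M_N₂ + n_Kr/√M_Kr)
= (1.30/√28.02) / (1.30/√28.02 + 1.17/√83.80) = 0.2456/(0.2456 + 0.1278) = 0.658.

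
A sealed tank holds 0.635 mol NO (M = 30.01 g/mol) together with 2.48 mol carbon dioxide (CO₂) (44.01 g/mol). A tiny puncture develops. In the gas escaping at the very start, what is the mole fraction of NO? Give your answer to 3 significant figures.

Rate_i ∝ x_i/√M_i (Graham's law weighted by mole fraction), so the effusate composition follows n_i/√M_i.
x_NO(eff) = (n_NO/√M_NO) / (n_NO/√M_NO + n_CO₂/√M_CO₂)
= (0.635/√30.01) / (0.635/√30.01 + 2.48/√44.01) = 0.1159/(0.1159 + 0.3738) = 0.237.

0.237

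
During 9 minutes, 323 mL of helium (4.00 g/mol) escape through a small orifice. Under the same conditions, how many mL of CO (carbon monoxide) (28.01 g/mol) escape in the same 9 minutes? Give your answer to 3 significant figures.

122 mL

Using Graham's law: rate_CO/rate_He = √(M_He/M_CO) = √(4.00/28.01) = √0.1428 = 0.3779.
So the volume for CO is 323 × 0.3779 = 122 mL.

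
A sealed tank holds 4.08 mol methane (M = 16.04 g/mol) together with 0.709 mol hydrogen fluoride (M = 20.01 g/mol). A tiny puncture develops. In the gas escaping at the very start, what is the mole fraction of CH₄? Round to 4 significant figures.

Rate_i ∝ x_i/√M_i (Graham's law weighted by mole fraction), so the effusate composition follows n_i/√M_i.
Mole fraction of CH₄ in the effusate = (n_CH₄/√M_CH₄) / (n_CH₄/√M_CH₄ + n_HF/√M_HF)
= (4.08/√16.04) / (4.08/√16.04 + 0.709/√20.01) = 1.019/(1.019 + 0.1585) = 0.8654.

0.8654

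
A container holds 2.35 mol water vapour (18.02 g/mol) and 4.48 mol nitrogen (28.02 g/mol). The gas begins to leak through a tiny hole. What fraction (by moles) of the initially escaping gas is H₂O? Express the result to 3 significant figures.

Each component's effusion rate ∝ (its partial pressure)·(1/√M) ∝ n_i/√M_i.
x_H₂O(eff) = (n_H₂O/√M_H₂O) / (n_H₂O/√M_H₂O + n_N₂/√M_N₂)
= (2.35/√18.02) / (2.35/√18.02 + 4.48/√28.02) = 0.5536/(0.5536 + 0.8463) = 0.395.

0.395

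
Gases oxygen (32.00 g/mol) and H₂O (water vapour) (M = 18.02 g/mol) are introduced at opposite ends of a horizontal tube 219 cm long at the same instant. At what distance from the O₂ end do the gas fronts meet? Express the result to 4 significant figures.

Graham's law gives d_O₂/d_H₂O = rate_O₂/rate_H₂O = √(M_H₂O/M_O₂) = √(18.02/32.00) = 0.7504.
With d_O₂ + d_H₂O = 219 cm, d_H₂O = 219/(1 + 0.7504) = 125.1 cm.
d_O₂ = 219 − 125.1 = 93.89 cm.

93.89 cm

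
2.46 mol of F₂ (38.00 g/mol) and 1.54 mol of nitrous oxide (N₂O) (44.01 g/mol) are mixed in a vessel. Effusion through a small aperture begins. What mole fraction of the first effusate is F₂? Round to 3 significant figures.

0.632

Each component's effusion rate ∝ (its partial pressure)·(1/√M) ∝ n_i/√M_i.
x_F₂(eff) = (n_F₂/√M_F₂) / (n_F₂/√M_F₂ + n_N₂O/√M_N₂O)
= (2.46/√38.00) / (2.46/√38.00 + 1.54/√44.01) = 0.3991/(0.3991 + 0.2321) = 0.632.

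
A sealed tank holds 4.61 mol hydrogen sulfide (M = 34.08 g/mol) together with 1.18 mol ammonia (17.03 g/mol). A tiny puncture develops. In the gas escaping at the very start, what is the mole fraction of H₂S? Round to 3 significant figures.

The effusion rate of species i is ∝ p_i/√M_i ∝ n_i/√M_i.
So x_H₂S in the escaping gas = (n_H₂S/√M_H₂S) / Σ(n_i/√M_i)
= (4.61/√34.08) / (4.61/√34.08 + 1.18/√17.03) = 0.7897/(0.7897 + 0.2859) = 0.734.

0.734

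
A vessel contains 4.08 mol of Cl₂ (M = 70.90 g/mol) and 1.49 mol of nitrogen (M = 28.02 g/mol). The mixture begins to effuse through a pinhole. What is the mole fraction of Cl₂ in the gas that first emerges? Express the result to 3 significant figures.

0.633

Effusion rate of each component ∝ n_i/√M_i (partial pressure × 1/√M).
Mole fraction of Cl₂ in the effusate = (n_Cl₂/√M_Cl₂) / (n_Cl₂/√M_Cl₂ + n_N₂/√M_N₂)
= (4.08/√70.90) / (4.08/√70.90 + 1.49/√28.02) = 0.4845/(0.4845 + 0.2815) = 0.633.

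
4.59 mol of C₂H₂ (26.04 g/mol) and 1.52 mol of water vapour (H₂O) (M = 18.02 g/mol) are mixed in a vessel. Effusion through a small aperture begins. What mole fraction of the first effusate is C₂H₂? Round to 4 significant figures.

0.7153

Effusion rate of each component ∝ n_i/√M_i (partial pressure × 1/√M).
x_C₂H₂(eff) = (n_C₂H₂/√M_C₂H₂) / (n_C₂H₂/√M_C₂H₂ + n_H₂O/√M_H₂O)
= (4.59/√26.04) / (4.59/√26.04 + 1.52/√18.02) = 0.8995/(0.8995 + 0.3581) = 0.7153.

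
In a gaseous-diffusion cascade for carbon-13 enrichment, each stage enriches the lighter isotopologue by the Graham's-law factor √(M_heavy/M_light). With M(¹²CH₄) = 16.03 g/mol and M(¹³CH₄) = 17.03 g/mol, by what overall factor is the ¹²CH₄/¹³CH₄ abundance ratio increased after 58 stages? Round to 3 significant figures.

5.78

After 58 stages the ratio has grown by (√(17.03/16.03))^58 = (17.03/16.03)^(58/2).
= 1.06238^29 = 5.78.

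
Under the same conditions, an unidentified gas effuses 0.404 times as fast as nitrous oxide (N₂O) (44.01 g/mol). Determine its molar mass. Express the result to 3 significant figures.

270 g/mol

Since effusion rate ∝ 1/√M, rate_X/rate_N₂O = √(M_N₂O/M_X).
0.404 = √(44.01/M_X)
M_X = 44.01 / 0.404² = 44.01 / 0.1632 = 270 g/mol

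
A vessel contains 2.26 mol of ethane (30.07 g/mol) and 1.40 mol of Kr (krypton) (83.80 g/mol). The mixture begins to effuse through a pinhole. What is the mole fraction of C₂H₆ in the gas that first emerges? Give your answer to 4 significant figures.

Each component's effusion rate ∝ (its partial pressure)·(1/√M) ∝ n_i/√M_i.
x_C₂H₆(eff) = (n_C₂H₆/√M_C₂H₆) / (n_C₂H₆/√M_C₂H₆ + n_Kr/√M_Kr)
= (2.26/√30.07) / (2.26/√30.07 + 1.40/√83.80) = 0.4121/(0.4121 + 0.1529) = 0.7294.

0.7294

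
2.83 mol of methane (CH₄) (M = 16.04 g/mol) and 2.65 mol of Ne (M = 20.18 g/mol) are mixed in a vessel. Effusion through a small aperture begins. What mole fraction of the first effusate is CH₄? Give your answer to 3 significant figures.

0.545

Each component's effusion rate ∝ (its partial pressure)·(1/√M) ∝ n_i/√M_i.
x_CH₄(eff) = (n_CH₄/√M_CH₄) / (n_CH₄/√M_CH₄ + n_Ne/√M_Ne)
= (2.83/√16.04) / (2.83/√16.04 + 2.65/√20.18) = 0.7066/(0.7066 + 0.5899) = 0.545.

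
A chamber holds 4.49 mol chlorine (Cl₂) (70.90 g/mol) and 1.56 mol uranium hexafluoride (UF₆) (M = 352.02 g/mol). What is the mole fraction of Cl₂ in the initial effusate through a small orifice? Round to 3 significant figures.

Rate_i ∝ x_i/√M_i (Graham's law weighted by mole fraction), so the effusate composition follows n_i/√M_i.
So x_Cl₂ in the escaping gas = (n_Cl₂/√M_Cl₂) / Σ(n_i/√M_i)
= (4.49/√70.90) / (4.49/√70.90 + 1.56/√352.02) = 0.5332/(0.5332 + 0.08315) = 0.865.

0.865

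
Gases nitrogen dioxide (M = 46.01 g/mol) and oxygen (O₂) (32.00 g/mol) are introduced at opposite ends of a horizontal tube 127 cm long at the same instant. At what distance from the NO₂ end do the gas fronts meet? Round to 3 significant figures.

The fronts meet when d_NO₂ + d_O₂ = L with d_NO₂/d_O₂ = √(M_O₂/M_NO₂) (Graham's law). Here √(M_O₂/M_NO₂) = √(32.00/46.01) = 0.8340.
With d_NO₂ + d_O₂ = 127 cm, d_O₂ = 127/(1 + 0.8340) = 69.25 cm.
d_NO₂ = 127 − 69.25 = 57.8 cm.

57.8 cm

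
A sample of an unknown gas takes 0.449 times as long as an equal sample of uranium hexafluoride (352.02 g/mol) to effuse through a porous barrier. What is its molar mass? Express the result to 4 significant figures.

Since effusion rate ∝ 1/√M, t_X/t_UF₆ = √(M_X/M_UF₆).
0.449 = √(M_X/352.02)
M_X = 352.02 × 0.449² = 352.02 × 0.2016 = 70.97 g/mol

70.97 g/mol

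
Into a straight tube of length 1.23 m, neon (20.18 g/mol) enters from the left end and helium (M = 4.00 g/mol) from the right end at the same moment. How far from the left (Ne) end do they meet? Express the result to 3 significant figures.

Distances travelled in equal time are proportional to diffusion rates, so d_Ne/d_He = √(M_He/M_Ne) = √(4.00/20.18) = 0.4452.
With d_Ne + d_He = 1.23 m, d_He = 1.23/(1 + 0.4452) = 0.8511 m.
d_Ne = 1.23 − 0.8511 = 0.379 m.

0.379 m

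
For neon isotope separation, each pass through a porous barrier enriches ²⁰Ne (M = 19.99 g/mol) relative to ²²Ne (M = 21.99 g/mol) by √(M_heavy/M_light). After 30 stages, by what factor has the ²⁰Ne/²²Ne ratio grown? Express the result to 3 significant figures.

Overall factor = α^30 with α = √(21.99/19.99), i.e. (21.99/19.99)^(30/2).
= 1.10005^15 = 4.18.

4.18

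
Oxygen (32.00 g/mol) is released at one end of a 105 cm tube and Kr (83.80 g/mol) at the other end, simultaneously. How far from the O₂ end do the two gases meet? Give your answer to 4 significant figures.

In equal time, each gas travels a distance ∝ its rate ∝ 1/√M, so d_O₂/d_Kr = √(M_Kr/M_O₂) = √(83.80/32.00) = 1.618.
With d_O₂ + d_Kr = 105 cm, d_Kr = 105/(1 + 1.618) = 40.10 cm.
d_O₂ = 105 − 40.10 = 64.90 cm.

64.90 cm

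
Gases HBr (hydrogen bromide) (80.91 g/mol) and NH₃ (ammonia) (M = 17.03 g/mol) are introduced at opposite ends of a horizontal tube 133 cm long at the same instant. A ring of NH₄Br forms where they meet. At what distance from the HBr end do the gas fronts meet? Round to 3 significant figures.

41.8 cm

Graham's law gives d_HBr/d_NH₃ = rate_HBr/rate_NH₃ = √(M_NH₃/M_HBr) = √(17.03/80.91) = 0.4588.
With d_HBr + d_NH₃ = 133 cm, d_NH₃ = 133/(1 + 0.4588) = 91.17 cm.
d_HBr = 133 − 91.17 = 41.8 cm.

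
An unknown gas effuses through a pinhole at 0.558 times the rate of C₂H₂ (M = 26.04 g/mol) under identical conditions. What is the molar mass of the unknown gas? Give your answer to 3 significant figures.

83.6 g/mol

From Graham's law, rate_X/rate_C₂H₂ = √(M_C₂H₂/M_X).
0.558 = √(26.04/M_X)
M_X = 26.04 / 0.558² = 26.04 / 0.3114 = 83.6 g/mol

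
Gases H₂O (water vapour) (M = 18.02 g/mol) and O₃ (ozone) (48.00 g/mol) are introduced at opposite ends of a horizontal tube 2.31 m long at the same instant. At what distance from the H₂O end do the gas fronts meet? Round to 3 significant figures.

1.43 m

In equal time, each gas travels a distance ∝ its rate ∝ 1/√M, so d_H₂O/d_O₃ = √(M_O₃/M_H₂O) = √(48.00/18.02) = 1.632.
With d_H₂O + d_O₃ = 2.31 m, d_O₃ = 2.31/(1 + 1.632) = 0.8776 m.
d_H₂O = 2.31 − 0.8776 = 1.43 m.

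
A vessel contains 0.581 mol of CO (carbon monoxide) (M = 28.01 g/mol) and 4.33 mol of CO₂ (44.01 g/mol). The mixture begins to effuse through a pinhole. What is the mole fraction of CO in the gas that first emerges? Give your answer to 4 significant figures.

0.1440

Rate_i ∝ x_i/√M_i (Graham's law weighted by mole fraction), so the effusate composition follows n_i/√M_i.
So x_CO in the escaping gas = (n_CO/√M_CO) / Σ(n_i/√M_i)
= (0.581/√28.01) / (0.581/√28.01 + 4.33/√44.01) = 0.1098/(0.1098 + 0.6527) = 0.1440.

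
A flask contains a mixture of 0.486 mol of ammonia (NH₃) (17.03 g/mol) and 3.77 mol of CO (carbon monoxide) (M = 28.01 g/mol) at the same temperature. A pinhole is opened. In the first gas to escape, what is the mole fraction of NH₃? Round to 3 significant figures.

Each component's effusion rate ∝ (its partial pressure)·(1/√M) ∝ n_i/√M_i.
So x_NH₃ in the escaping gas = (n_NH₃/√M_NH₃) / Σ(n_i/√M_i)
= (0.486/√17.03) / (0.486/√17.03 + 3.77/√28.01) = 0.1178/(0.1178 + 0.7123) = 0.142.

0.142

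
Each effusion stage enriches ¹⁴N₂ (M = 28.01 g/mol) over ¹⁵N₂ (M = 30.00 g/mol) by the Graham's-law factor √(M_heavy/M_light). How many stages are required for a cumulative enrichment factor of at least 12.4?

Single-stage factor α = √(30.00/28.01), so ln α = ½ ln(1.07105) = 0.03432.
Need α^N ≥ 12.4 ⇒ N ≥ ln(12.4) / ln α = 2.518 / 0.03432 = 73.36.
Minimum whole number of stages: N = 74.

74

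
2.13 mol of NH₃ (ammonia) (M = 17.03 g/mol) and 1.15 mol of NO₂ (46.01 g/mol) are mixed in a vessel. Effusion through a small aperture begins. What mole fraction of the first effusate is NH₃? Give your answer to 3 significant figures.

0.753

Effusion rate of each component ∝ n_i/√M_i (partial pressure × 1/√M).
Mole fraction of NH₃ in the effusate = (n_NH₃/√M_NH₃) / (n_NH₃/√M_NH₃ + n_NO₂/√M_NO₂)
= (2.13/√17.03) / (2.13/√17.03 + 1.15/√46.01) = 0.5161/(0.5161 + 0.1695) = 0.753.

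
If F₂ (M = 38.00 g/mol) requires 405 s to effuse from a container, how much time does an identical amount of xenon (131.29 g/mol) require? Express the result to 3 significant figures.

Since effusion rate ∝ 1/√M, t_Xe/t_F₂ = √(M_Xe/M_F₂) = √(131.29/38.00) = √3.455 = 1.859.
So the time for Xe is 405 × 1.859 = 753 s.

753 s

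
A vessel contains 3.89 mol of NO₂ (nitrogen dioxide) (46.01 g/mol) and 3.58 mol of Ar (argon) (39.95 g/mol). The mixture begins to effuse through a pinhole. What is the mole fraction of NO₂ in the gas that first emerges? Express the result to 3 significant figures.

Rate_i ∝ x_i/√M_i (Graham's law weighted by mole fraction), so the effusate composition follows n_i/√M_i.
Mole fraction of NO₂ in the effusate = (n_NO₂/√M_NO₂) / (n_NO₂/√M_NO₂ + n_Ar/√M_Ar)
= (3.89/√46.01) / (3.89/√46.01 + 3.58/√39.95) = 0.5735/(0.5735 + 0.5664) = 0.503.

0.503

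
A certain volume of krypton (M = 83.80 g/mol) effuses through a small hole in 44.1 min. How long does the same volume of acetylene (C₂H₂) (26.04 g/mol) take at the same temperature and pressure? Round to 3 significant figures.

24.6 min

Using Graham's law: t_C₂H₂/t_Kr = √(M_C₂H₂/M_Kr) = √(26.04/83.80) = √0.3107 = 0.5574.
So the time for C₂H₂ is 44.1 × 0.5574 = 24.6 min.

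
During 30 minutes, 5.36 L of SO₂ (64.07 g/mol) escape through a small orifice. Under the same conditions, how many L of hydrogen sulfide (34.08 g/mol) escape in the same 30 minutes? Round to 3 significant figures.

Since effusion rate ∝ 1/√M, rate_H₂S/rate_SO₂ = √(M_SO₂/M_H₂S) = √(64.07/34.08) = √1.880 = 1.371.
So the volume for H₂S is 5.36 × 1.371 = 7.35 L.

7.35 L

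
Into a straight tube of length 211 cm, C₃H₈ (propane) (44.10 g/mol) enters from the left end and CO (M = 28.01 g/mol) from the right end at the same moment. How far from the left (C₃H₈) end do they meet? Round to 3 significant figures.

93.6 cm

The fronts meet when d_C₃H₈ + d_CO = L with d_C₃H₈/d_CO = √(M_CO/M_C₃H₈) (Graham's law). Here √(M_CO/M_C₃H₈) = √(28.01/44.10) = 0.7970.
With d_C₃H₈ + d_CO = 211 cm, d_CO = 211/(1 + 0.7970) = 117.4 cm.
d_C₃H₈ = 211 − 117.4 = 93.6 cm.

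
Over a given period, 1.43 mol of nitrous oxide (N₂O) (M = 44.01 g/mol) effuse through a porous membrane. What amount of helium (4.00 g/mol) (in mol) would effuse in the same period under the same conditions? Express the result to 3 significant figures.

Using Graham's law: rate_He/rate_N₂O = √(M_N₂O/M_He) = √(44.01/4.00) = √11.00 = 3.317.
So the amount for He is 1.43 × 3.317 = 4.74 mol.

4.74 mol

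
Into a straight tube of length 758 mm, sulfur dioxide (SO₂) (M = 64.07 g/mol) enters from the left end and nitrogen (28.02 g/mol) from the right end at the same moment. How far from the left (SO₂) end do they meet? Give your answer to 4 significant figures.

301.7 mm

Distances travelled in equal time are proportional to diffusion rates, so d_SO₂/d_N₂ = √(M_N₂/M_SO₂) = √(28.02/64.07) = 0.6613.
With d_SO₂ + d_N₂ = 758 mm, d_N₂ = 758/(1 + 0.6613) = 456.3 mm.
d_SO₂ = 758 − 456.3 = 301.7 mm.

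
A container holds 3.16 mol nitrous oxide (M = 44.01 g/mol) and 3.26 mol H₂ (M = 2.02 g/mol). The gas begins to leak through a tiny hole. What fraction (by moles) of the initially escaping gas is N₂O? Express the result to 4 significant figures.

Rate_i ∝ x_i/√M_i (Graham's law weighted by mole fraction), so the effusate composition follows n_i/√M_i.
Mole fraction of N₂O in the effusate = (n_N₂O/√M_N₂O) / (n_N₂O/√M_N₂O + n_H₂/√M_H₂)
= (3.16/√44.01) / (3.16/√44.01 + 3.26/√2.02) = 0.4763/(0.4763 + 2.294) = 0.1720.

0.1720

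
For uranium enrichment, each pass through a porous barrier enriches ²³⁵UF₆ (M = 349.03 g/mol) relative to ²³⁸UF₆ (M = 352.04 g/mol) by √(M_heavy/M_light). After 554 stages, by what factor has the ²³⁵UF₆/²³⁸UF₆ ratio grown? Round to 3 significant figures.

The single-stage factor is √(M_heavy/M_light), so 554 stages give [√(352.04/349.03)]^554 = (352.04/349.03)^(554/2).
= 1.00862^277 = 10.8.

10.8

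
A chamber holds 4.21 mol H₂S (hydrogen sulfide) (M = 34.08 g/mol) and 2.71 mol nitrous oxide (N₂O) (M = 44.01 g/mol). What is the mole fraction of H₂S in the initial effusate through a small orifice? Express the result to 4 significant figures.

0.6384

Effusion rate of each component ∝ n_i/√M_i (partial pressure × 1/√M).
Mole fraction of H₂S in the effusate = (n_H₂S/√M_H₂S) / (n_H₂S/√M_H₂S + n_N₂O/√M_N₂O)
= (4.21/√34.08) / (4.21/√34.08 + 2.71/√44.01) = 0.7212/(0.7212 + 0.4085) = 0.6384.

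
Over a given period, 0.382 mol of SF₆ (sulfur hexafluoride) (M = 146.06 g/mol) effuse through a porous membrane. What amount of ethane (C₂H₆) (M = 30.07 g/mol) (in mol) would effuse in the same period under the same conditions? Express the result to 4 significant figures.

Since effusion rate ∝ 1/√M, rate_C₂H₆/rate_SF₆ = √(M_SF₆/M_C₂H₆) = √(146.06/30.07) = √4.857 = 2.204.
So the amount for C₂H₆ is 0.382 × 2.204 = 0.8419 mol.

0.8419 mol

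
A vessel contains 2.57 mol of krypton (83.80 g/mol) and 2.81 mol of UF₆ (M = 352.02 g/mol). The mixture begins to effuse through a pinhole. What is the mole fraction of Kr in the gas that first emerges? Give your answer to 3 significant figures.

The effusion rate of species i is ∝ p_i/√M_i ∝ n_i/√M_i.
Mole fraction of Kr in the effusate = (n_Kr/√M_Kr) / (n_Kr/√M_Kr + n_UF₆/√M_UF₆)
= (2.57/√83.80) / (2.57/√83.80 + 2.81/√352.02) = 0.2807/(0.2807 + 0.1498) = 0.652.

0.652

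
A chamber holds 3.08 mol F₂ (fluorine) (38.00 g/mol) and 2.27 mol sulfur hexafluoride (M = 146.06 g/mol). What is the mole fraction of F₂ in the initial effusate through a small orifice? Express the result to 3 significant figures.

0.727

Rate_i ∝ x_i/√M_i (Graham's law weighted by mole fraction), so the effusate composition follows n_i/√M_i.
x_F₂(eff) = (n_F₂/√M_F₂) / (n_F₂/√M_F₂ + n_SF₆/√M_SF₆)
= (3.08/√38.00) / (3.08/√38.00 + 2.27/√146.06) = 0.4996/(0.4996 + 0.1878) = 0.727.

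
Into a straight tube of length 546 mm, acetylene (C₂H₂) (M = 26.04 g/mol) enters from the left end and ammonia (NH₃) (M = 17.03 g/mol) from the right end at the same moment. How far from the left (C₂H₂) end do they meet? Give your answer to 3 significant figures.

244 mm

In equal time, each gas travels a distance ∝ its rate ∝ 1/√M, so d_C₂H₂/d_NH₃ = √(M_NH₃/M_C₂H₂) = √(17.03/26.04) = 0.8087.
With d_C₂H₂ + d_NH₃ = 546 mm, d_NH₃ = 546/(1 + 0.8087) = 301.9 mm.
d_C₂H₂ = 546 − 301.9 = 244 mm.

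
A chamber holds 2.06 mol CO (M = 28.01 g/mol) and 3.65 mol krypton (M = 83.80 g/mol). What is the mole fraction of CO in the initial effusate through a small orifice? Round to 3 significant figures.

The effusion rate of species i is ∝ p_i/√M_i ∝ n_i/√M_i.
x_CO(eff) = (n_CO/√M_CO) / (n_CO/√M_CO + n_Kr/√M_Kr)
= (2.06/√28.01) / (2.06/√28.01 + 3.65/√83.80) = 0.3892/(0.3892 + 0.3987) = 0.494.

0.494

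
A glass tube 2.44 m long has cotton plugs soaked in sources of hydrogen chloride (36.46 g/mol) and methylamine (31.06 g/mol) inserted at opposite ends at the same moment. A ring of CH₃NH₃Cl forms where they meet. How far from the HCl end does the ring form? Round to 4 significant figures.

In equal time, each gas travels a distance ∝ its rate ∝ 1/√M, so d_HCl/d_CH₃NH₂ = √(M_CH₃NH₂/M_HCl) = √(31.06/36.46) = 0.9230.
With d_HCl + d_CH₃NH₂ = 2.44 m, d_CH₃NH₂ = 2.44/(1 + 0.9230) = 1.269 m.
d_HCl = 2.44 − 1.269 = 1.171 m.

1.171 m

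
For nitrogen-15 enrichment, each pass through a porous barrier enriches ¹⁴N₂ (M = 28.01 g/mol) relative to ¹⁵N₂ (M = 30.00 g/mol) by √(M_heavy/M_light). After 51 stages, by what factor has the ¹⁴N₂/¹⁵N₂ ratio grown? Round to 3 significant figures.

5.76

Each stage multiplies the ratio by α = √(30.00/28.01), so after 51 stages the overall factor is α^51 = (30.00/28.01)^(51/2).
= 1.07105^(51/2) = 5.76.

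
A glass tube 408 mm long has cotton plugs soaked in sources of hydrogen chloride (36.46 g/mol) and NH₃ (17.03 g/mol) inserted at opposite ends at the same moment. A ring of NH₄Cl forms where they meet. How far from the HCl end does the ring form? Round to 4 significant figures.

Distances travelled in equal time are proportional to diffusion rates, so d_HCl/d_NH₃ = √(M_NH₃/M_HCl) = √(17.03/36.46) = 0.6834.
With d_HCl + d_NH₃ = 408 mm, d_NH₃ = 408/(1 + 0.6834) = 242.4 mm.
d_HCl = 408 − 242.4 = 165.6 mm.

165.6 mm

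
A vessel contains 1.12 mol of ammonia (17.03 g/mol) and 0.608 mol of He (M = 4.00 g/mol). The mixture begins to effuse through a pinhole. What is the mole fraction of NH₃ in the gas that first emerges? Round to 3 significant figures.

Rate_i ∝ x_i/√M_i (Graham's law weighted by mole fraction), so the effusate composition follows n_i/√M_i.
x_NH₃(eff) = (n_NH₃/√M_NH₃) / (n_NH₃/√M_NH₃ + n_He/√M_He)
= (1.12/√17.03) / (1.12/√17.03 + 0.608/√4.00) = 0.2714/(0.2714 + 0.3040) = 0.472.

0.472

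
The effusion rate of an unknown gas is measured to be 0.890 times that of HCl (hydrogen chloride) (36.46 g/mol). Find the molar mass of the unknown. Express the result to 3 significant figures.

46.0 g/mol

Since effusion rate ∝ 1/√M, rate_X/rate_HCl = √(M_HCl/M_X).
0.890 = √(36.46/M_X)
M_X = 36.46 / 0.890² = 36.46 / 0.7921 = 46.0 g/mol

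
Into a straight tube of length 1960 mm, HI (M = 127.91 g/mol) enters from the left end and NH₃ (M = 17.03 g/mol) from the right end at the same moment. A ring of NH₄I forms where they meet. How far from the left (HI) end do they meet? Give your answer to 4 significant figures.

In equal time, each gas travels a distance ∝ its rate ∝ 1/√M, so d_HI/d_NH₃ = √(M_NH₃/M_HI) = √(17.03/127.91) = 0.3649.
With d_HI + d_NH₃ = 1960 mm, d_NH₃ = 1960/(1 + 0.3649) = 1436 mm.
d_HI = 1960 − 1436 = 524.0 mm.

524.0 mm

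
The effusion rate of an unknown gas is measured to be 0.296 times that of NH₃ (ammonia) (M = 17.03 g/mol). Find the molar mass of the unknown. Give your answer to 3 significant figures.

By Graham's law, rate_X/rate_NH₃ = √(M_NH₃/M_X).
0.296 = √(17.03/M_X)
M_X = 17.03 / 0.296² = 17.03 / 0.08762 = 194 g/mol

194 g/mol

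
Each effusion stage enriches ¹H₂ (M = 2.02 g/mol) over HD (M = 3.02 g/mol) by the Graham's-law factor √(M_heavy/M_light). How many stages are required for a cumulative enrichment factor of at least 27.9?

Per stage α = (3.02/2.02)^(1/2) = 1.49505^0.5, giving ln α = 0.2011.
Need α^N ≥ 27.9 ⇒ N ≥ ln(27.9) / ln α = 3.329 / 0.2011 = 16.55.
Minimum whole number of stages: N = 17.

17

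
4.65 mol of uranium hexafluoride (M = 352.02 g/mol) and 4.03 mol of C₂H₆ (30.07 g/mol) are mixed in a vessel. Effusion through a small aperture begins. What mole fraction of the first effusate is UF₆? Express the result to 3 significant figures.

The effusion rate of species i is ∝ p_i/√M_i ∝ n_i/√M_i.
So x_UF₆ in the escaping gas = (n_UF₆/√M_UF₆) / Σ(n_i/√M_i)
= (4.65/√352.02) / (4.65/√352.02 + 4.03/√30.07) = 0.2478/(0.2478 + 0.7349) = 0.252.

0.252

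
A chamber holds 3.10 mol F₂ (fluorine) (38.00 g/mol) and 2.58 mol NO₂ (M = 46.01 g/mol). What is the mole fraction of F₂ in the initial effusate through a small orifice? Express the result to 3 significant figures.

0.569

The effusion rate of species i is ∝ p_i/√M_i ∝ n_i/√M_i.
Mole fraction of F₂ in the effusate = (n_F₂/√M_F₂) / (n_F₂/√M_F₂ + n_NO₂/√M_NO₂)
= (3.10/√38.00) / (3.10/√38.00 + 2.58/√46.01) = 0.5029/(0.5029 + 0.3804) = 0.569.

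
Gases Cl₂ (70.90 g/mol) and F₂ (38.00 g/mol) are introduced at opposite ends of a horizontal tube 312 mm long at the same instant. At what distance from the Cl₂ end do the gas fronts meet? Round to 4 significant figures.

Graham's law gives d_Cl₂/d_F₂ = rate_Cl₂/rate_F₂ = √(M_F₂/M_Cl₂) = √(38.00/70.90) = 0.7321.
With d_Cl₂ + d_F₂ = 312 mm, d_F₂ = 312/(1 + 0.7321) = 180.1 mm.
d_Cl₂ = 312 − 180.1 = 131.9 mm.

131.9 mm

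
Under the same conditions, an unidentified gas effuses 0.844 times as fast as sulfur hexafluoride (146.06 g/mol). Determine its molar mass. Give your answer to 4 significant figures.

205.0 g/mol

Using Graham's law: rate_X/rate_SF₆ = √(M_SF₆/M_X).
0.844 = √(146.06/M_X)
M_X = 146.06 / 0.844² = 146.06 / 0.7123 = 205.0 g/mol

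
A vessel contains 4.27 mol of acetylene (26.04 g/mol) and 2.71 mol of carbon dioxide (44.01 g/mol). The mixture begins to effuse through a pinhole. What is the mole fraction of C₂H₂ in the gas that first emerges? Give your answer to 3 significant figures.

The effusion rate of species i is ∝ p_i/√M_i ∝ n_i/√M_i.
Mole fraction of C₂H₂ in the effusate = (n_C₂H₂/√M_C₂H₂) / (n_C₂H₂/√M_C₂H₂ + n_CO₂/√M_CO₂)
= (4.27/√26.04) / (4.27/√26.04 + 2.71/√44.01) = 0.8368/(0.8368 + 0.4085) = 0.672.

0.672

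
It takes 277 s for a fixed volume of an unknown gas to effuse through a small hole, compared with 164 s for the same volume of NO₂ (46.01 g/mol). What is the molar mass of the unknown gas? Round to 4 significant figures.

Graham's law gives t_X/t_NO₂ = √(M_X/M_NO₂).
277/164 = 1.689 = √(M_X/46.01)
M_X = 46.01 × 1.689² = 46.01 × 2.853 = 131.3 g/mol

131.3 g/mol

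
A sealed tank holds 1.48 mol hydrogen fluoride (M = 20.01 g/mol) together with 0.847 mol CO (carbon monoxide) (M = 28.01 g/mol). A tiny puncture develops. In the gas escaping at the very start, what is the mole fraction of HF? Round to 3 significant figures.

Effusion rate of each component ∝ n_i/√M_i (partial pressure × 1/√M).
x_HF(eff) = (n_HF/√M_HF) / (n_HF/√M_HF + n_CO/√M_CO)
= (1.48/√20.01) / (1.48/√20.01 + 0.847/√28.01) = 0.3309/(0.3309 + 0.1600) = 0.674.

0.674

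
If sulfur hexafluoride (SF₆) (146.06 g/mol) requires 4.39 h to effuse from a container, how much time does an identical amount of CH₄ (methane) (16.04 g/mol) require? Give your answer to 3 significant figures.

From Graham's law, t_CH₄/t_SF₆ = √(M_CH₄/M_SF₆) = √(16.04/146.06) = √0.1098 = 0.3314.
So the time for CH₄ is 4.39 × 0.3314 = 1.45 h.

1.45 h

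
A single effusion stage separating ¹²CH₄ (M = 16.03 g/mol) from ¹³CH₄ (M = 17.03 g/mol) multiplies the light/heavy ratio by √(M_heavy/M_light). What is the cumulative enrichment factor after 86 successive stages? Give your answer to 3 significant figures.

13.5

Overall factor = α^86 with α = √(17.03/16.03), i.e. (17.03/16.03)^(86/2).
= 1.06238^43 = 13.5.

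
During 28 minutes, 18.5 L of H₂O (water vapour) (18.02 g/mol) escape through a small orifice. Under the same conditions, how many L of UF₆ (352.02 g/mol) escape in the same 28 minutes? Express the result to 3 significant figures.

4.19 L

Since effusion rate ∝ 1/√M, rate_UF₆/rate_H₂O = √(M_H₂O/M_UF₆) = √(18.02/352.02) = √0.05119 = 0.2263.
So the volume for UF₆ is 18.5 × 0.2263 = 4.19 L.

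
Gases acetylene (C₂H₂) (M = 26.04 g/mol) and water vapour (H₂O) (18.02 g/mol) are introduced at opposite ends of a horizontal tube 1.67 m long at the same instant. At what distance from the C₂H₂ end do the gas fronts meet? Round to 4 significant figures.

The fronts meet when d_C₂H₂ + d_H₂O = L with d_C₂H₂/d_H₂O = √(M_H₂O/M_C₂H₂) (Graham's law). Here √(M_H₂O/M_C₂H₂) = √(18.02/26.04) = 0.8319.
With d_C₂H₂ + d_H₂O = 1.67 m, d_H₂O = 1.67/(1 + 0.8319) = 0.9116 m.
d_C₂H₂ = 1.67 − 0.9116 = 0.7584 m.

0.7584 m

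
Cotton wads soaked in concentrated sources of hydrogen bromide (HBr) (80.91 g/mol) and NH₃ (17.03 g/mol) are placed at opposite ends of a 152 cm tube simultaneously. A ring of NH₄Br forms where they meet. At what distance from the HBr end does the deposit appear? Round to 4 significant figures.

Distances travelled in equal time are proportional to diffusion rates, so d_HBr/d_NH₃ = √(M_NH₃/M_HBr) = √(17.03/80.91) = 0.4588.
With d_HBr + d_NH₃ = 152 cm, d_NH₃ = 152/(1 + 0.4588) = 104.2 cm.
d_HBr = 152 − 104.2 = 47.80 cm.

47.80 cm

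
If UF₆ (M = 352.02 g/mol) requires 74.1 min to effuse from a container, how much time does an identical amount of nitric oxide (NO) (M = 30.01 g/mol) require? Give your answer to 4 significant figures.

21.64 min

From Graham's law, t_NO/t_UF₆ = √(M_NO/M_UF₆) = √(30.01/352.02) = √0.08525 = 0.2920.
So the time for NO is 74.1 × 0.2920 = 21.64 min.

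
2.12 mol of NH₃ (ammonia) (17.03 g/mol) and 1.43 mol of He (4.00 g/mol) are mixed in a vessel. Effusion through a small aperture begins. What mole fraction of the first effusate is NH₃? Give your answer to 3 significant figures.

Each component's effusion rate ∝ (its partial pressure)·(1/√M) ∝ n_i/√M_i.
x_NH₃(eff) = (n_NH₃/√M_NH₃) / (n_NH₃/√M_NH₃ + n_He/√M_He)
= (2.12/√17.03) / (2.12/√17.03 + 1.43/√4.00) = 0.5137/(0.5137 + 0.7150) = 0.418.

0.418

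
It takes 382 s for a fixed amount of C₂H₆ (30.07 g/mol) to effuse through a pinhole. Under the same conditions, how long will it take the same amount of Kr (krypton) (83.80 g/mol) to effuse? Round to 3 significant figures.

638 s

Using Graham's law: t_Kr/t_C₂H₆ = √(M_Kr/M_C₂H₆) = √(83.80/30.07) = √2.787 = 1.669.
So the time for Kr is 382 × 1.669 = 638 s.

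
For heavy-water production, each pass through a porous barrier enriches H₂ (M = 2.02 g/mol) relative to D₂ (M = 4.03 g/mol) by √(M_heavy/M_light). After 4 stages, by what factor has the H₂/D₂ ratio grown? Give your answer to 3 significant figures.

3.98

Overall factor = α^4 with α = √(4.03/2.02), i.e. (4.03/2.02)^(4/2).
= 1.99505^2 = 3.98.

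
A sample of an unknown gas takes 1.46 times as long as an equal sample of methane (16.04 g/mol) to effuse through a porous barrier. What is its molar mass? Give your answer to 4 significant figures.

Since effusion rate ∝ 1/√M, t_X/t_CH₄ = √(M_X/M_CH₄).
1.46 = √(M_X/16.04)
M_X = 16.04 × 1.46² = 16.04 × 2.132 = 34.19 g/mol

34.19 g/mol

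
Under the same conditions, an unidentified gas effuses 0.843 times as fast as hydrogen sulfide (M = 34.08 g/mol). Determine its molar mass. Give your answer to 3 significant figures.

48.0 g/mol

Graham's law gives rate_X/rate_H₂S = √(M_H₂S/M_X).
0.843 = √(34.08/M_X)
M_X = 34.08 / 0.843² = 34.08 / 0.7106 = 48.0 g/mol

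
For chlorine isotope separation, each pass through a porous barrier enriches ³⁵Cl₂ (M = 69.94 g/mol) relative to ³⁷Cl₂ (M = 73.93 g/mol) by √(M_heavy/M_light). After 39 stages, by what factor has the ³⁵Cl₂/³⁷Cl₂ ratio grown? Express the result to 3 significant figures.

2.95

After 39 stages the ratio has grown by (√(73.93/69.94))^39 = (73.93/69.94)^(39/2).
= 1.05705^(39/2) = 2.95.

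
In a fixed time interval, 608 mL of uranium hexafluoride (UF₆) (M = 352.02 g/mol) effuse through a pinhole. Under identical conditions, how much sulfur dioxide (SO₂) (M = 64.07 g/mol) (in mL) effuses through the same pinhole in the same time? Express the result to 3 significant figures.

1430 mL

Graham's law gives rate_SO₂/rate_UF₆ = √(M_UF₆/M_SO₂) = √(352.02/64.07) = √5.494 = 2.344.
So the volume for SO₂ is 608 × 2.344 = 1430 mL.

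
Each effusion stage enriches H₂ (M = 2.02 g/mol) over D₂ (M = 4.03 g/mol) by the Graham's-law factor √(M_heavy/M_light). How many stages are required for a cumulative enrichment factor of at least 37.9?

Per stage α = (4.03/2.02)^(1/2) = 1.99505^0.5, giving ln α = 0.3453.
Need α^N ≥ 37.9 ⇒ N ≥ ln(37.9) / ln α = 3.635 / 0.3453 = 10.53.
So at least 11 stages are needed.

11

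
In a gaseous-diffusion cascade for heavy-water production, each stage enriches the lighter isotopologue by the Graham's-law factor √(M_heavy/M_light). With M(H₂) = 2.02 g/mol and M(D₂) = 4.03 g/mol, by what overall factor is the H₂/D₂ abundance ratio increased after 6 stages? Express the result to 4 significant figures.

After 6 stages the ratio has grown by (√(4.03/2.02))^6 = (4.03/2.02)^(6/2).
= 1.99505^3 = 7.941.

7.941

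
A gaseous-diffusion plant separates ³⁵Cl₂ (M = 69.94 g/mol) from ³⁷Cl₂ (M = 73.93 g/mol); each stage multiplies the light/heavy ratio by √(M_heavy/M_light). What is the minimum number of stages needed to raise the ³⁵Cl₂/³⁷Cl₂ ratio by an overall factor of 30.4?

With α = √(73.93/69.94) per stage, ln α = ½ ln(1.05705) = 0.02774.
Need α^N ≥ 30.4 ⇒ N ≥ ln(30.4) / ln α = 3.414 / 0.02774 = 123.09.
Rounding up, N = 124 stages.

124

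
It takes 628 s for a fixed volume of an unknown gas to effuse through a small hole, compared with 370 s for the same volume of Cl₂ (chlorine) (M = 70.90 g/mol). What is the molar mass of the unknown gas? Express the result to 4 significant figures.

204.3 g/mol

Graham's law gives t_X/t_Cl₂ = √(M_X/M_Cl₂).
628/370 = 1.697 = √(M_X/70.90)
M_X = 70.90 × 1.697² = 70.90 × 2.881 = 204.3 g/mol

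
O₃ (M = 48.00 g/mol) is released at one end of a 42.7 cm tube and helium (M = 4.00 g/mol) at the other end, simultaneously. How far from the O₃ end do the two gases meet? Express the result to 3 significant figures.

9.57 cm

Distances travelled in equal time are proportional to diffusion rates, so d_O₃/d_He = √(M_He/M_O₃) = √(4.00/48.00) = 0.2887.
With d_O₃ + d_He = 42.7 cm, d_He = 42.7/(1 + 0.2887) = 33.13 cm.
d_O₃ = 42.7 − 33.13 = 9.57 cm.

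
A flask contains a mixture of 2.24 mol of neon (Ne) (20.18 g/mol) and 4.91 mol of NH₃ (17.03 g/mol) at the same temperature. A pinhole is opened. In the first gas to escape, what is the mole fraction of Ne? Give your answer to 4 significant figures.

Effusion rate of each component ∝ n_i/√M_i (partial pressure × 1/√M).
Mole fraction of Ne in the effusate = (n_Ne/√M_Ne) / (n_Ne/√M_Ne + n_NH₃/√M_NH₃)
= (2.24/√20.18) / (2.24/√20.18 + 4.91/√17.03) = 0.4986/(0.4986 + 1.190) = 0.2953.

0.2953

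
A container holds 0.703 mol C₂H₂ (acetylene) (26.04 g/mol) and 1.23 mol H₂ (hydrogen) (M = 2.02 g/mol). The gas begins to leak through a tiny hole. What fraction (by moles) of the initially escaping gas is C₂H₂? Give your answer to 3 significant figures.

0.137

The effusion rate of species i is ∝ p_i/√M_i ∝ n_i/√M_i.
Mole fraction of C₂H₂ in the effusate = (n_C₂H₂/√M_C₂H₂) / (n_C₂H₂/√M_C₂H₂ + n_H₂/√M_H₂)
= (0.703/√26.04) / (0.703/√26.04 + 1.23/√2.02) = 0.1378/(0.1378 + 0.8654) = 0.137.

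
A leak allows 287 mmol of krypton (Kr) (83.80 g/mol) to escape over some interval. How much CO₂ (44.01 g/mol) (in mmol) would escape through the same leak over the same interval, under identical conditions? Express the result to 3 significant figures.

396 mmol

By Graham's law, rate_CO₂/rate_Kr = √(M_Kr/M_CO₂) = √(83.80/44.01) = √1.904 = 1.380.
So the amount for CO₂ is 287 × 1.380 = 396 mmol.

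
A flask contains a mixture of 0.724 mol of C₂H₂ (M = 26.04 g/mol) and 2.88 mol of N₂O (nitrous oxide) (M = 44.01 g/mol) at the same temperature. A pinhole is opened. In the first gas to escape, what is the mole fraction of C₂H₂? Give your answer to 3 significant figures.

Rate_i ∝ x_i/√M_i (Graham's law weighted by mole fraction), so the effusate composition follows n_i/√M_i.
Mole fraction of C₂H₂ in the effusate = (n_C₂H₂/√M_C₂H₂) / (n_C₂H₂/√M_C₂H₂ + n_N₂O/√M_N₂O)
= (0.724/√26.04) / (0.724/√26.04 + 2.88/√44.01) = 0.1419/(0.1419 + 0.4341) = 0.246.

0.246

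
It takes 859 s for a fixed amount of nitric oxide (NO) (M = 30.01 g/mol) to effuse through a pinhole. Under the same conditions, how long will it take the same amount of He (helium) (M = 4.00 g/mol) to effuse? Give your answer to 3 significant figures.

By Graham's law, t_He/t_NO = √(M_He/M_NO) = √(4.00/30.01) = √0.1333 = 0.3651.
So the time for He is 859 × 0.3651 = 314 s.

314 s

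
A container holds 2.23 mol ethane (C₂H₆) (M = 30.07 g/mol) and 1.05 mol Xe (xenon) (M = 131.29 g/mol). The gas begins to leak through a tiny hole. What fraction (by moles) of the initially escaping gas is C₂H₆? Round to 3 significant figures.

0.816

Rate_i ∝ x_i/√M_i (Graham's law weighted by mole fraction), so the effusate composition follows n_i/√M_i.
x_C₂H₆(eff) = (n_C₂H₆/√M_C₂H₆) / (n_C₂H₆/√M_C₂H₆ + n_Xe/√M_Xe)
= (2.23/√30.07) / (2.23/√30.07 + 1.05/√131.29) = 0.4067/(0.4067 + 0.09164) = 0.816.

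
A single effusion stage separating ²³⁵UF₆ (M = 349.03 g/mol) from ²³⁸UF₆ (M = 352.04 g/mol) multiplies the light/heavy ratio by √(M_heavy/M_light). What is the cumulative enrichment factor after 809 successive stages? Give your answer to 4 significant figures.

Overall factor = α^809 with α = √(352.04/349.03), i.e. (352.04/349.03)^(809/2).
= 1.00862^(809/2) = 32.25.

32.25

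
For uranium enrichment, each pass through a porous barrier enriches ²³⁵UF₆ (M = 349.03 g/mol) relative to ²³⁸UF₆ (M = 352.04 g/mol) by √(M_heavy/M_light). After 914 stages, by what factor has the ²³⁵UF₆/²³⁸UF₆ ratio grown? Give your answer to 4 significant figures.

50.61

After 914 stages the ratio has grown by (√(352.04/349.03))^914 = (352.04/349.03)^(914/2).
= 1.00862^457 = 50.61.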